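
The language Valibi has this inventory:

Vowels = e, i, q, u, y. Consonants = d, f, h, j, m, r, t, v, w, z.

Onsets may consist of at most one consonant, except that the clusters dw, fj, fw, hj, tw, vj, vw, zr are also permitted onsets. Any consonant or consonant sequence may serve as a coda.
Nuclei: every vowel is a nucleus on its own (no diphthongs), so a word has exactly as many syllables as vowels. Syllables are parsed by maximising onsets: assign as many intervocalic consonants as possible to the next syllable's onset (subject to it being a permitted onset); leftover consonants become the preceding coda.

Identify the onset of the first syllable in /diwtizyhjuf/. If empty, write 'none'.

The vowels are i, i, y, u — 4 nuclei, so 4 syllables.
σ1/σ2 boundary: /wt/ splits as /w/ + /t/ (/t/ is the longest suffix that is a licit onset).
σ2/σ3 boundary: just /z/ — single C goes to the following onset.
σ3/σ4 boundary: /hj/ — entire cluster is a permitted onset → onset /hj/, coda ∅.
Result: diw.ti.zy.hjuf.
Syllable 1 is /diw/: onset /d/, nucleus /i/, coda /w/.

d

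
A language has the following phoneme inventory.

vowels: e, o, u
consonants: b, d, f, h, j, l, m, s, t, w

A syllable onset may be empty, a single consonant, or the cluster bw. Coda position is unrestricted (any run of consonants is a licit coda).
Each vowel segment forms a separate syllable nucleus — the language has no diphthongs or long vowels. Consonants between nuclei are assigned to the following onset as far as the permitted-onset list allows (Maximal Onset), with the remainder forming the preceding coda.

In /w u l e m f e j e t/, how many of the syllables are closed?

2

Vowels present: u, e, e, e; each is a nucleus, giving 4 syllables.
V1 /u/ – V2 /e/: /l/ → onset of the next syllable (single consonants are always licit onsets).
V2 /e/ – V3 /e/: /mf/ — longest licit onset from the right is /f/, leaving /m/ as coda.
V3 /e/ – V4 /e/: /j/ is a single consonant, so it becomes the next onset.
Result: wu.lem.fe.jet.
Classifying each syllable: /wu/ (open), /lem/ (closed), /fe/ (open), /jet/ (closed).
Closed syllables: 2.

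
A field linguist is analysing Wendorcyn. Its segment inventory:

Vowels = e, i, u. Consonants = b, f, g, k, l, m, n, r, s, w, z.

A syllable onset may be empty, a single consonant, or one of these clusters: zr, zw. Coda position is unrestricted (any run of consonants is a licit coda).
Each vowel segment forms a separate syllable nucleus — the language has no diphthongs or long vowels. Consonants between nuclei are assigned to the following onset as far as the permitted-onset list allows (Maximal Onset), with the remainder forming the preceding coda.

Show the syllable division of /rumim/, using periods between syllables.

Vowels present: u, i; each is a nucleus, giving 2 syllables.
V1 /u/ – V2 /i/: just /m/ — single C goes to the following onset.

ru.mim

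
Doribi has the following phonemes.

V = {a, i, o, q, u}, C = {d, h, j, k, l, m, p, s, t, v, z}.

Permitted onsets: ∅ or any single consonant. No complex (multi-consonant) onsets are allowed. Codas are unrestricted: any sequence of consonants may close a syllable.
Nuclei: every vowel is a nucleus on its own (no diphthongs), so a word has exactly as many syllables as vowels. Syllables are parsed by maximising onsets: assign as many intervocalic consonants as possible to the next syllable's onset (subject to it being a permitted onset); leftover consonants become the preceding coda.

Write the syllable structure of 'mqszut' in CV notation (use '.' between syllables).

The vowels are q, u — 2 nuclei, so 2 syllables.
V1 /q/ – V2 /u/: /sz/; trying suffixes from longest down, /z/ is the first permitted one, so coda /s/ | onset /z/.
So the parse is mqs.zut.
Mapping each syllable to C/V: /mqs/ → CVC, /zut/ → CVC.

CVC.CVC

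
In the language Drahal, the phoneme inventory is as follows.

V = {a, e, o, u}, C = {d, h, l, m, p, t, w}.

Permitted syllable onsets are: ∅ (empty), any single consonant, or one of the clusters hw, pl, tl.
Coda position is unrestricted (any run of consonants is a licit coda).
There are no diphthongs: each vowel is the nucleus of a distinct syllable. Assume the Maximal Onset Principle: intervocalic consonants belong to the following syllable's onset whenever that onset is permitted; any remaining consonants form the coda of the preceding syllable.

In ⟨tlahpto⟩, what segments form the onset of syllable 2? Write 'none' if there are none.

The vowels are a, o — 2 nuclei, so 2 syllables.
V1 /a/ – V2 /o/: /hpt/ — longest licit onset from the right is /t/, leaving /hp/ as coda.
Result: tlahp.to.
Syllable 2 is /to/: onset /t/, nucleus /o/, coda ∅.

t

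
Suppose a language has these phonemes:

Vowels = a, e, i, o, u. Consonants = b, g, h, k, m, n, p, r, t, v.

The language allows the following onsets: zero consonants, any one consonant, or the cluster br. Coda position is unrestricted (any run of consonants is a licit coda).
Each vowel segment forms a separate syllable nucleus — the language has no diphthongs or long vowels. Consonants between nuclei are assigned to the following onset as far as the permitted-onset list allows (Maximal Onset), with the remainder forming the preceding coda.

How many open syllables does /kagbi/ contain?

1

Nuclei (vowels): a, i → 2 syllables.
/a…i/ gap (V1→V2): /gb/ splits as /g/ + /b/ (/b/ is the longest suffix that is a licit onset).
Putting it together: kag.bi.
Classifying each syllable: /kag/ (closed), /bi/ (open).
Open syllables: 1.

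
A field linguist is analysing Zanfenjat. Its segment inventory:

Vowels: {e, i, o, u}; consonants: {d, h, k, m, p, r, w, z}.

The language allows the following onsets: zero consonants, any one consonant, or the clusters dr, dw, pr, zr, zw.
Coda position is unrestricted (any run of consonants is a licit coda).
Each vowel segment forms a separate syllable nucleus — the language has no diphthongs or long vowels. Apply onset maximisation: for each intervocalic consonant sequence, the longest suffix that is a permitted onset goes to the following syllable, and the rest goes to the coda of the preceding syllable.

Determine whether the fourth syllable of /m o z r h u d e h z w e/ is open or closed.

The vowels are o, u, e, e — 4 nuclei, so 4 syllables.
/o…u/ gap (V1→V2): /zrh/ splits as /zr/ + /h/ (/h/ is the longest suffix that is a licit onset).
/u…e/ gap (V2→V3): just /d/ — single C goes to the following onset.
/e…e/ gap (V3→V4): cluster /hzw/ — the longest permitted-onset suffix is /zw/; onset = /zw/, preceding coda = /h/.
Syllabification: mozr.hu.deh.zwe.
Syllable 4 is /zwe/; it ends in its nucleus with no coda, so it is open.

open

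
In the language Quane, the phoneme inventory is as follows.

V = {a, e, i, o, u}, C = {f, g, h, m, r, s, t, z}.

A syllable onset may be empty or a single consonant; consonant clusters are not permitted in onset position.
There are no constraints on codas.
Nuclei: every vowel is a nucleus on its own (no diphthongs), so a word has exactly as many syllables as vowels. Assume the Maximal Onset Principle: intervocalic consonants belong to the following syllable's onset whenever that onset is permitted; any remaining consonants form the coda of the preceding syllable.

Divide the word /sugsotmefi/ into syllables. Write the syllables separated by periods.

sug.sot.me.fi

The vowels are u, o, e, i — 4 nuclei, so 4 syllables.
Between /u/ (V1) and /o/ (V2): /gs/ — longest licit onset from the right is /s/, leaving /g/ as coda.
Between /o/ (V2) and /e/ (V3): cluster /tm/ — the longest permitted-onset suffix is /m/; onset = /m/, preceding coda = /t/.
Between /e/ (V3) and /i/ (V4): /f/ → onset of the next syllable (single consonants are always licit onsets).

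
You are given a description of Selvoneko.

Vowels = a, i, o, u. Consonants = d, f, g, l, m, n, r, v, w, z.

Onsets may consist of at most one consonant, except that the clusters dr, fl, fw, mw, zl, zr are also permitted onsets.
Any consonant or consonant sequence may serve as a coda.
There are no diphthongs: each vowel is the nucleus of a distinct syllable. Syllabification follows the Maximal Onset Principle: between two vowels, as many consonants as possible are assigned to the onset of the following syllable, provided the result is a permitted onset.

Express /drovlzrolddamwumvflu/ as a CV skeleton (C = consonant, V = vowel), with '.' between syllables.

Vowels present: o, o, a, u, u; each is a nucleus, giving 5 syllables.
Between /o/ (V1) and /o/ (V2): /vlzr/ splits as /vl/ + /zr/ (/zr/ is the longest suffix that is a licit onset).
Between /o/ (V2) and /a/ (V3): /ldd/ splits as /ld/ + /d/ (/d/ is the longest suffix that is a licit onset).
Between /a/ (V3) and /u/ (V4): cluster /mw/ — /mw/ is itself a permitted onset, so the whole cluster goes right; preceding coda = ∅.
Between /u/ (V4) and /u/ (V5): /mvfl/ splits as /mv/ + /fl/ (/fl/ is the longest suffix that is a licit onset).
Syllabification: drovl.zrold.da.mwumv.flu.
Mapping each syllable to C/V: /drovl/ → CCVCC, /zrold/ → CCVCC, /da/ → CV, /mwumv/ → CCVCC, /flu/ → CCV.

CCVCC.CCVCC.CV.CCVCC.CCV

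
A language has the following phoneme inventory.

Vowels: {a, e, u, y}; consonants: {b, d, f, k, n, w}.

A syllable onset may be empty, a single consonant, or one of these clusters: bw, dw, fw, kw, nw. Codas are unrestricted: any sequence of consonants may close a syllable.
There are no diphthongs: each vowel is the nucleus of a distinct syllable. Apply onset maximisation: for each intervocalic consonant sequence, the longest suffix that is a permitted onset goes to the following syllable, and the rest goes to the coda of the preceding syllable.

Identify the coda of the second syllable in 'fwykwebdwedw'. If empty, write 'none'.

b

Nuclei (vowels): y, e, e → 3 syllables.
V1 /y/ – V2 /e/: /kw/ — entire cluster is a permitted onset → onset /kw/, coda ∅.
V2 /e/ – V3 /e/: /bdw/; trying suffixes from longest down, /dw/ is the first permitted one, so coda /b/ | onset /dw/.
Result: fwy.kweb.dwedw.
Syllable 2 is /kweb/: onset /kw/, nucleus /e/, coda /b/.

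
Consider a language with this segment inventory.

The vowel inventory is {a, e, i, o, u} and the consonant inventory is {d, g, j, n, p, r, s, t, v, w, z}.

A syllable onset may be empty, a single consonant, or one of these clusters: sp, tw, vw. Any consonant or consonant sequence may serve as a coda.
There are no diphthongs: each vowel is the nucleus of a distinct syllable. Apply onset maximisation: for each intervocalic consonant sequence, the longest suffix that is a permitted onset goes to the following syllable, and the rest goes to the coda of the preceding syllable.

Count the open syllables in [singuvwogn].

Nuclei (vowels): i, u, o → 3 syllables.
/i…u/ gap (V1→V2): cluster /ng/ — the longest permitted-onset suffix is /g/; onset = /g/, preceding coda = /n/.
/u…o/ gap (V2→V3): cluster /vw/ — /vw/ is itself a permitted onset, so the whole cluster goes right; preceding coda = ∅.
Putting it together: sin.gu.vwogn.
Classifying each syllable: /sin/ (closed), /gu/ (open), /vwogn/ (closed).
Open syllables: 1.

1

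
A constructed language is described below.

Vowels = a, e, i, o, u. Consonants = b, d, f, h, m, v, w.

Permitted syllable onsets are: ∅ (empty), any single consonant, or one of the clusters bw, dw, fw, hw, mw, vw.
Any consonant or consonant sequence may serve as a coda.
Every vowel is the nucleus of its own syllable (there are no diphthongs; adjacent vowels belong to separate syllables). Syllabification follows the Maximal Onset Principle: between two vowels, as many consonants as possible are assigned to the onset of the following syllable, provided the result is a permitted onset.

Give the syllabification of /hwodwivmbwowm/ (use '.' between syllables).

Nuclei (vowels): o, i, o → 3 syllables.
Between /o/ (V1) and /i/ (V2): /dw/ is a licit onset in full, so it all attaches to the next syllable.
Between /i/ (V2) and /o/ (V3): cluster /vmbw/ — the longest permitted-onset suffix is /bw/; onset = /bw/, preceding coda = /vm/.

hwo.dwivm.bwowm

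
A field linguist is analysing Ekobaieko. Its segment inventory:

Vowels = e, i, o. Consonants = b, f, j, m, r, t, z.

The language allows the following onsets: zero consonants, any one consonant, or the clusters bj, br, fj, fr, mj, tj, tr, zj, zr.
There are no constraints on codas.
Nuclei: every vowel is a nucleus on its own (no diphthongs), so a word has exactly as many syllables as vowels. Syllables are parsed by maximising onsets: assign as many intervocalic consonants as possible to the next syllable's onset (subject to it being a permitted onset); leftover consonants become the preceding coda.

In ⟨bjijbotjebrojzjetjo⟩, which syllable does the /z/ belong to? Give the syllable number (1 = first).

The vowels are i, o, e, o, e, o — 6 nuclei, so 6 syllables.
Between /i/ (V1) and /o/ (V2): /jb/ splits as /j/ + /b/ (/b/ is the longest suffix that is a licit onset).
Between /o/ (V2) and /e/ (V3): /tj/ — entire cluster is a permitted onset → onset /tj/, coda ∅.
Between /e/ (V3) and /o/ (V4): /br/ is a licit onset in full, so it all attaches to the next syllable.
Between /o/ (V4) and /e/ (V5): cluster /jzj/ — the longest permitted-onset suffix is /zj/; onset = /zj/, preceding coda = /j/.
Between /e/ (V5) and /o/ (V6): cluster /tj/ — /tj/ is itself a permitted onset, so the whole cluster goes right; preceding coda = ∅.
So the parse is bjij.bo.tje.broj.zje.tjo.
The /z/ is in the onset of syllable 5 (/zje/).

5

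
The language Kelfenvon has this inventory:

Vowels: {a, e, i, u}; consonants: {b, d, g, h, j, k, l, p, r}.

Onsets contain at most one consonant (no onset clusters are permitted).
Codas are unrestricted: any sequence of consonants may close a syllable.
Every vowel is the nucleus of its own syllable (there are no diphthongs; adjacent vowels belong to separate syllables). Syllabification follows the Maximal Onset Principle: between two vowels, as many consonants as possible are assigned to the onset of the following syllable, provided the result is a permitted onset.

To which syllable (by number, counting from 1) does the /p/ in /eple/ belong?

Nuclei (vowels): e, e → 2 syllables.
σ1/σ2 boundary: cluster /pl/ — the longest permitted-onset suffix is /l/; onset = /l/, preceding coda = /p/.
Syllabification: ep.le.
The /p/ is in the coda of syllable 1 (/ep/).

1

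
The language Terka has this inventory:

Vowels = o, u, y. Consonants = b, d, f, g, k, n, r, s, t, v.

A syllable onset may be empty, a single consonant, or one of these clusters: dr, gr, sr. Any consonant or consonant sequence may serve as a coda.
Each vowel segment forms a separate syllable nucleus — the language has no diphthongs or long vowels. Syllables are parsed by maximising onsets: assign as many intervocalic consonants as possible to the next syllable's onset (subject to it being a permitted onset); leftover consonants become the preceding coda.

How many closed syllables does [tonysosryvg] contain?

Vowels present: o, y, o, y; each is a nucleus, giving 4 syllables.
/o…y/ gap (V1→V2): /n/ is a single consonant, so it becomes the next onset.
/y…o/ gap (V2→V3): /s/ → onset of the next syllable (single consonants are always licit onsets).
/o…y/ gap (V3→V4): cluster /sr/ — /sr/ is itself a permitted onset, so the whole cluster goes right; preceding coda = ∅.
Putting it together: to.ny.so.sryvg.
Classifying each syllable: /to/ (open), /ny/ (open), /so/ (open), /sryvg/ (closed).
Closed syllables: 1.

1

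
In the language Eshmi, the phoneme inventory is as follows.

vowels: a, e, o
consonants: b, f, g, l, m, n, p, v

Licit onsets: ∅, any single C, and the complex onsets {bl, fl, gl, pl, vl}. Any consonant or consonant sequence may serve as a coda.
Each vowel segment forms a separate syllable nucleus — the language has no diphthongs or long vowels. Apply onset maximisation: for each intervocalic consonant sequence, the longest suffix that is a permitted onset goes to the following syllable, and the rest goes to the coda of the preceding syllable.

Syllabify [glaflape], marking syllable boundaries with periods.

gla.fla.pe

Nuclei (vowels): a, a, e → 3 syllables.
V1 /a/ – V2 /a/: /fl/ — entire cluster is a permitted onset → onset /fl/, coda ∅.
V2 /a/ – V3 /e/: /p/ is a single consonant, so it becomes the next onset.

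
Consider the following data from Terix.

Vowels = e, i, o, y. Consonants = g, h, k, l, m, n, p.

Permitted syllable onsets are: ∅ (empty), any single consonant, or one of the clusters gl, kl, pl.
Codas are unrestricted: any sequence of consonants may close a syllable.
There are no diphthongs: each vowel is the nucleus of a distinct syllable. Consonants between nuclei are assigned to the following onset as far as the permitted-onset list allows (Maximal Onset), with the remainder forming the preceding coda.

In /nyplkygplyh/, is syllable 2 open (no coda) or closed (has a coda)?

Vowels present: y, y, y; each is a nucleus, giving 3 syllables.
/y…y/ gap (V1→V2): cluster /plk/ — the longest permitted-onset suffix is /k/; onset = /k/, preceding coda = /pl/.
/y…y/ gap (V2→V3): /gpl/ splits as /g/ + /pl/ (/pl/ is the longest suffix that is a licit onset).
Putting it together: nypl.kyg.plyh.
Syllable 2 is /kyg/ with coda /g/, so it is closed.

closed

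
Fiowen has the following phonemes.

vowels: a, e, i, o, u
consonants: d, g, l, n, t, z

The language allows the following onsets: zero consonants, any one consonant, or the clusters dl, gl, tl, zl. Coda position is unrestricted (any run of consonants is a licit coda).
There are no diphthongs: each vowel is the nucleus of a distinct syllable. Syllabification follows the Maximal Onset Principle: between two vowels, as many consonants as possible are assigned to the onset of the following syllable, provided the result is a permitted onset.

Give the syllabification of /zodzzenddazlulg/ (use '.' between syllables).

zodz.zend.da.zlulg

The vowels are o, e, a, u — 4 nuclei, so 4 syllables.
σ1/σ2 boundary: /dzz/ — longest licit onset from the right is /z/, leaving /dz/ as coda.
σ2/σ3 boundary: /ndd/ — longest licit onset from the right is /d/, leaving /nd/ as coda.
σ3/σ4 boundary: /zl/ — entire cluster is a permitted onset → onset /zl/, coda ∅.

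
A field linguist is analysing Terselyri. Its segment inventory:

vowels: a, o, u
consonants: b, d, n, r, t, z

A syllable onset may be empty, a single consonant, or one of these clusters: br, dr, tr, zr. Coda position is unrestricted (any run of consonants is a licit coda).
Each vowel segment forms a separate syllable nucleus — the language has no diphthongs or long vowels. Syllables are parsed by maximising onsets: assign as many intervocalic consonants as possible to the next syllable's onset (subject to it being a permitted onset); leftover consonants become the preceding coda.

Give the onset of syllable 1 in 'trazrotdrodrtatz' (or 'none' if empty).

The vowels are a, o, o, a — 4 nuclei, so 4 syllables.
Between /a/ (V1) and /o/ (V2): /zr/ — entire cluster is a permitted onset → onset /zr/, coda ∅.
Between /o/ (V2) and /o/ (V3): /tdr/ splits as /t/ + /dr/ (/dr/ is the longest suffix that is a licit onset).
Between /o/ (V3) and /a/ (V4): /drt/ splits as /dr/ + /t/ (/t/ is the longest suffix that is a licit onset).
Result: tra.zrot.drodr.tatz.
Syllable 1 is /tra/: onset /tr/, nucleus /a/, coda ∅.

tr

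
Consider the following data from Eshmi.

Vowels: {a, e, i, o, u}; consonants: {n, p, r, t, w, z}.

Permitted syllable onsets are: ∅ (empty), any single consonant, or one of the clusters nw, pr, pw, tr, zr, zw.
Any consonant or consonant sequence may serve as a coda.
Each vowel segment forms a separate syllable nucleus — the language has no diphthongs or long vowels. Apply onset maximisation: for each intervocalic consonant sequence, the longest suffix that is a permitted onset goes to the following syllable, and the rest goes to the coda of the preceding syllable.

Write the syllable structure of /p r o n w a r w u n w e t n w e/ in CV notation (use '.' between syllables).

Vowels present: o, a, u, e, e; each is a nucleus, giving 5 syllables.
/o…a/ gap (V1→V2): cluster /nw/ — /nw/ is itself a permitted onset, so the whole cluster goes right; preceding coda = ∅.
/a…u/ gap (V2→V3): /rw/ splits as /r/ + /w/ (/w/ is the longest suffix that is a licit onset).
/u…e/ gap (V3→V4): /nw/ is a licit onset in full, so it all attaches to the next syllable.
/e…e/ gap (V4→V5): /tnw/ — longest licit onset from the right is /nw/, leaving /t/ as coda.
Putting it together: pro.nwar.wu.nwet.nwe.
Mapping each syllable to C/V: /pro/ → CCV, /nwar/ → CCVC, /wu/ → CV, /nwet/ → CCVC, /nwe/ → CCV.

CCV.CCVC.CV.CCVC.CCV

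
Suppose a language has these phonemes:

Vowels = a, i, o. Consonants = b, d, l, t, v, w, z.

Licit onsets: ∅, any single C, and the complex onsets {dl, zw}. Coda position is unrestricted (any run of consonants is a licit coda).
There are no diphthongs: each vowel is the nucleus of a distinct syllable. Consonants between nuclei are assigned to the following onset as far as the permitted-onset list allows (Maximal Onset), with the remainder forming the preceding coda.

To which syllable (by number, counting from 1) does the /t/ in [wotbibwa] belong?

Vowels present: o, i, a; each is a nucleus, giving 3 syllables.
σ1/σ2 boundary: /tb/ — longest licit onset from the right is /b/, leaving /t/ as coda.
σ2/σ3 boundary: cluster /bw/ — the longest permitted-onset suffix is /w/; onset = /w/, preceding coda = /b/.
Result: wot.bib.wa.
The /t/ is in the coda of syllable 1 (/wot/).

1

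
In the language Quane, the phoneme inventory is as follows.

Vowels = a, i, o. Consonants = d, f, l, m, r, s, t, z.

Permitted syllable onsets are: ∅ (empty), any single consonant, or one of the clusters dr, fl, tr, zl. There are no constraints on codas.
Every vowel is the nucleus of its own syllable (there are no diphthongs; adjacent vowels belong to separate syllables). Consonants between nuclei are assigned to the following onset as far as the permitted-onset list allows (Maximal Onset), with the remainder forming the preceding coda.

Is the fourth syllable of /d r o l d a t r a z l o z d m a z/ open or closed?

closed

Nuclei (vowels): o, a, a, o, a → 5 syllables.
/o…a/ gap (V1→V2): /ld/ splits as /l/ + /d/ (/d/ is the longest suffix that is a licit onset).
/a…a/ gap (V2→V3): /tr/ is a licit onset in full, so it all attaches to the next syllable.
/a…o/ gap (V3→V4): /zl/ — entire cluster is a permitted onset → onset /zl/, coda ∅.
/o…a/ gap (V4→V5): /zdm/ splits as /zd/ + /m/ (/m/ is the longest suffix that is a licit onset).
So the parse is drol.da.tra.zlozd.maz.
Syllable 4 is /zlozd/ with coda /zd/, so it is closed.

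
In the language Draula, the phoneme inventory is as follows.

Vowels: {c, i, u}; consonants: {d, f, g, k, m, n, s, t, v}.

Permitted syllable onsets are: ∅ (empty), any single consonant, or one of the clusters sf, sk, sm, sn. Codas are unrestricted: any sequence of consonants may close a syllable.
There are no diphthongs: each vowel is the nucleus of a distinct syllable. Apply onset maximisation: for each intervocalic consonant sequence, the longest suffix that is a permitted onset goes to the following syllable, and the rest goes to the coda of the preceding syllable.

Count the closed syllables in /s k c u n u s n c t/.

1

Vowels present: c, u, u, c; each is a nucleus, giving 4 syllables.
Between /c/ (V1) and /u/ (V2): hiatus — the boundary sits between the two vowels.
Between /u/ (V2) and /u/ (V3): just /n/ — single C goes to the following onset.
Between /u/ (V3) and /c/ (V4): cluster /sn/ — /sn/ is itself a permitted onset, so the whole cluster goes right; preceding coda = ∅.
Syllabification: skc.u.nu.snct.
Classifying each syllable: /skc/ (open), /u/ (open), /nu/ (open), /snct/ (closed).
Closed syllables: 1.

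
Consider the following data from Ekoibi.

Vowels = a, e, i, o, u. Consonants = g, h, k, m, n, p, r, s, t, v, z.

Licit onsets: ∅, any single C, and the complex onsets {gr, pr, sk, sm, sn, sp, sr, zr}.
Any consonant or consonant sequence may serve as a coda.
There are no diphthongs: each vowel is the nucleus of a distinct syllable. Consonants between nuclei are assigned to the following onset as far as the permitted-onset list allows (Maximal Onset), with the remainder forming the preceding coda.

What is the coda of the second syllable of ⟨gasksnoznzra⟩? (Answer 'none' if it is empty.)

zn

Vowels present: a, o, a; each is a nucleus, giving 3 syllables.
σ1/σ2 boundary: /sksn/ — longest licit onset from the right is /sn/, leaving /sk/ as coda.
σ2/σ3 boundary: cluster /znzr/ — the longest permitted-onset suffix is /zr/; onset = /zr/, preceding coda = /zn/.
Syllabification: gask.snozn.zra.
Syllable 2 is /snozn/: onset /sn/, nucleus /o/, coda /zn/.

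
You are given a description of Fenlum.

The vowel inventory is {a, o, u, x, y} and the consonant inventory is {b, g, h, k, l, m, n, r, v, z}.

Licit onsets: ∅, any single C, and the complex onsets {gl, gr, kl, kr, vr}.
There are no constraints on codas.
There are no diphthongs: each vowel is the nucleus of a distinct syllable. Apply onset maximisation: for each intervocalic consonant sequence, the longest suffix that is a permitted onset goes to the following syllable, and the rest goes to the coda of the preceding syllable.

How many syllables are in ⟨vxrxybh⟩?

Vowels present: x, x, y; each is a nucleus, giving 3 syllables.

3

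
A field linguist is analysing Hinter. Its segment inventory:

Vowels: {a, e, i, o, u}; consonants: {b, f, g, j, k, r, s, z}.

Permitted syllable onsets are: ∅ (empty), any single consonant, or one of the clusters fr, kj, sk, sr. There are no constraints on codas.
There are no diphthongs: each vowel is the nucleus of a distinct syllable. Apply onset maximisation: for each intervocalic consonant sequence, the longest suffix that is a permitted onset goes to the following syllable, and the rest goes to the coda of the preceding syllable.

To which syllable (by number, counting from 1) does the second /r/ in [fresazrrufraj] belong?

2

The vowels are e, a, u, a — 4 nuclei, so 4 syllables.
/e…a/ gap (V1→V2): just /s/ — single C goes to the following onset.
/a…u/ gap (V2→V3): /zrr/; trying suffixes from longest down, /r/ is the first permitted one, so coda /zr/ | onset /r/.
/u…a/ gap (V3→V4): /fr/ — entire cluster is a permitted onset → onset /fr/, coda ∅.
So the parse is fre.sazr.ru.fraj.
The second /r/ is in the coda of syllable 2 (/sazr/).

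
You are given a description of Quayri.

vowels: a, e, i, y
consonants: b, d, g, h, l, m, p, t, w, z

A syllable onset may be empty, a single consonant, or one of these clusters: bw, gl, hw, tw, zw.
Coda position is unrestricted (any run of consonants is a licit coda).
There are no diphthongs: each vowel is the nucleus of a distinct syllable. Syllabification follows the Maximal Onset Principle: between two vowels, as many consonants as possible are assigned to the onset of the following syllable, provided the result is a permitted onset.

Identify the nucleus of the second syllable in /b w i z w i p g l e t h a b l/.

i

The vowels are i, i, e, a — 4 nuclei, so 4 syllables.
The second nucleus (vowel 2 from the left) is /i/.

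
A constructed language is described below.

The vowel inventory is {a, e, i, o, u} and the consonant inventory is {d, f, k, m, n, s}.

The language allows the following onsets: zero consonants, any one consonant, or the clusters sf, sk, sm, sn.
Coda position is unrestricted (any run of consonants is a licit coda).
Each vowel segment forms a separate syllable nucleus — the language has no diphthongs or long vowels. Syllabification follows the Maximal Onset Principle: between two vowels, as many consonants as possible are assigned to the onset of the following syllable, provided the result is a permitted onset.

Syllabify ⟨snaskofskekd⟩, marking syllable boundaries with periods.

sna.skof.skekd

Nuclei (vowels): a, o, e → 3 syllables.
Between /a/ (V1) and /o/ (V2): cluster /sk/ — /sk/ is itself a permitted onset, so the whole cluster goes right; preceding coda = ∅.
Between /o/ (V2) and /e/ (V3): cluster /fsk/ — the longest permitted-onset suffix is /sk/; onset = /sk/, preceding coda = /f/.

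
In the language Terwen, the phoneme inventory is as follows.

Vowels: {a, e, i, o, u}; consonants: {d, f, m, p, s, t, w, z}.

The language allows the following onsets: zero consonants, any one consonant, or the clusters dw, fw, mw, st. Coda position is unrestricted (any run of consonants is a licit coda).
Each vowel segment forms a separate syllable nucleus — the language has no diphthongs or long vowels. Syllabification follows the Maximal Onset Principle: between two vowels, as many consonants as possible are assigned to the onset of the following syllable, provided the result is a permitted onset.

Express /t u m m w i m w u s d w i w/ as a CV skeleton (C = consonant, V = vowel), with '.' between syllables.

CVC.CCV.CCVC.CCVC

Nuclei (vowels): u, i, u, i → 4 syllables.
V1 /u/ – V2 /i/: /mmw/ splits as /m/ + /mw/ (/mw/ is the longest suffix that is a licit onset).
V2 /i/ – V3 /u/: /mw/ — entire cluster is a permitted onset → onset /mw/, coda ∅.
V3 /u/ – V4 /i/: /sdw/; trying suffixes from longest down, /dw/ is the first permitted one, so coda /s/ | onset /dw/.
Syllabification: tum.mwi.mwus.dwiw.
Mapping each syllable to C/V: /tum/ → CVC, /mwi/ → CCV, /mwus/ → CCVC, /dwiw/ → CCVC.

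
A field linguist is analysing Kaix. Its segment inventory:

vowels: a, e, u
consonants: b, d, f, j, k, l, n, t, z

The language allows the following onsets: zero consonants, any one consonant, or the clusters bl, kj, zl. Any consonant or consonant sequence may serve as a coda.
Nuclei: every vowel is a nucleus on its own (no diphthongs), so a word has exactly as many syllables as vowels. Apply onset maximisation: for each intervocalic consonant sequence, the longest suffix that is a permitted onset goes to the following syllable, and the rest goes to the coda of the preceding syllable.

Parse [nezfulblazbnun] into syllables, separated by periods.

nez.ful.blazb.nun

The vowels are e, u, a, u — 4 nuclei, so 4 syllables.
Between /e/ (V1) and /u/ (V2): /zf/ splits as /z/ + /f/ (/f/ is the longest suffix that is a licit onset).
Between /u/ (V2) and /a/ (V3): /lbl/ — longest licit onset from the right is /bl/, leaving /l/ as coda.
Between /a/ (V3) and /u/ (V4): /zbn/ — longest licit onset from the right is /n/, leaving /zb/ as coda.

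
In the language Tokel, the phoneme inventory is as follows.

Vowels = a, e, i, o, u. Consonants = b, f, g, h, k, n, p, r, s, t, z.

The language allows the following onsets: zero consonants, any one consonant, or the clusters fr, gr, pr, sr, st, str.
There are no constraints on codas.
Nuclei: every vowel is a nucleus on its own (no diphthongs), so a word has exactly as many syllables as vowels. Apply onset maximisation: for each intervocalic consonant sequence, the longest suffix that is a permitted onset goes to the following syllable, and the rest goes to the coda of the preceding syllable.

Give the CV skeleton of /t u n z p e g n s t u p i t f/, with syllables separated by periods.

The vowels are u, e, u, i — 4 nuclei, so 4 syllables.
/u…e/ gap (V1→V2): /nzp/ splits as /nz/ + /p/ (/p/ is the longest suffix that is a licit onset).
/e…u/ gap (V2→V3): /gnst/ — longest licit onset from the right is /st/, leaving /gn/ as coda.
/u…i/ gap (V3→V4): just /p/ — single C goes to the following onset.
Syllabification: tunz.pegn.stu.pitf.
Mapping each syllable to C/V: /tunz/ → CVCC, /pegn/ → CVCC, /stu/ → CCV, /pitf/ → CVCC.

CVCC.CVCC.CCV.CVCC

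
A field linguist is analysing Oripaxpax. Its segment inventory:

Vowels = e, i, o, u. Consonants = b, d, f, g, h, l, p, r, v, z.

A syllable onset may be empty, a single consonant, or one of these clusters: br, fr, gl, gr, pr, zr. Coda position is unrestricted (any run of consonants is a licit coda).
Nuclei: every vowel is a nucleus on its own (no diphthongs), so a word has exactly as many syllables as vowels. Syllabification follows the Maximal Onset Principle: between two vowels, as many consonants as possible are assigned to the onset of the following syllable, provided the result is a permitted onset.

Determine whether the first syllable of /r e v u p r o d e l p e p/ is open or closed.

open

Nuclei (vowels): e, u, o, e, e → 5 syllables.
/e…u/ gap (V1→V2): just /v/ — single C goes to the following onset.
/u…o/ gap (V2→V3): cluster /pr/ — /pr/ is itself a permitted onset, so the whole cluster goes right; preceding coda = ∅.
/o…e/ gap (V3→V4): just /d/ — single C goes to the following onset.
/e…e/ gap (V4→V5): cluster /lp/ — the longest permitted-onset suffix is /p/; onset = /p/, preceding coda = /l/.
Syllabification: re.vu.pro.del.pep.
Syllable 1 is /re/; it ends in its nucleus with no coda, so it is open.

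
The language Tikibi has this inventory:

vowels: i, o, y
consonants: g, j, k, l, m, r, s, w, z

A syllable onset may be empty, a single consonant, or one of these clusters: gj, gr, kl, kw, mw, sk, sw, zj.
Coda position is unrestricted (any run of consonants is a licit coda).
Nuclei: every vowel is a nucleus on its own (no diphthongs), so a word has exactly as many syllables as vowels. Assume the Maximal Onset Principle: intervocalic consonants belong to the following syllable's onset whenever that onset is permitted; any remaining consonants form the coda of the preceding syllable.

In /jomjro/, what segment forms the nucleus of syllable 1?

The vowels are o, o — 2 nuclei, so 2 syllables.
The first nucleus (vowel 1 from the left) is /o/.

o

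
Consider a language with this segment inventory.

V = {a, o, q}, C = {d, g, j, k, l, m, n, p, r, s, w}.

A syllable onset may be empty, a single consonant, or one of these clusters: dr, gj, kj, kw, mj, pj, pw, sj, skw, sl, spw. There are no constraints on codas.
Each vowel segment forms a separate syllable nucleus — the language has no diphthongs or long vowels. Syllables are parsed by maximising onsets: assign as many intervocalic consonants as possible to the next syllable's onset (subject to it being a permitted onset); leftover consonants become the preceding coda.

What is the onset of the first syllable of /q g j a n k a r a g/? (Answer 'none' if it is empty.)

none

Vowels present: q, a, a, a; each is a nucleus, giving 4 syllables.
V1 /q/ – V2 /a/: /gj/ — entire cluster is a permitted onset → onset /gj/, coda ∅.
V2 /a/ – V3 /a/: /nk/ splits as /n/ + /k/ (/k/ is the longest suffix that is a licit onset).
V3 /a/ – V4 /a/: /r/ is a single consonant, so it becomes the next onset.
Putting it together: q.gjan.ka.rag.
Syllable 1 is /q/: onset ∅, nucleus /q/, coda ∅.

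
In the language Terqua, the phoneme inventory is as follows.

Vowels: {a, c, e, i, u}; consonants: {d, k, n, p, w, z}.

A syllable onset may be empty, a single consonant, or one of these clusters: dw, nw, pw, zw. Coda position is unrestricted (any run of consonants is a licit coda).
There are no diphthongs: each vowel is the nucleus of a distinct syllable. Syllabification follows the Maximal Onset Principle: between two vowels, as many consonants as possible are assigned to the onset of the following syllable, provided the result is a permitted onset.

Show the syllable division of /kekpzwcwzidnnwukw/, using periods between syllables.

Nuclei (vowels): e, c, i, u → 4 syllables.
σ1/σ2 boundary: /kpzw/ splits as /kp/ + /zw/ (/zw/ is the longest suffix that is a licit onset).
σ2/σ3 boundary: cluster /wz/ — the longest permitted-onset suffix is /z/; onset = /z/, preceding coda = /w/.
σ3/σ4 boundary: /dnnw/ splits as /dn/ + /nw/ (/nw/ is the longest suffix that is a licit onset).

kekp.zwcw.zidn.nwukw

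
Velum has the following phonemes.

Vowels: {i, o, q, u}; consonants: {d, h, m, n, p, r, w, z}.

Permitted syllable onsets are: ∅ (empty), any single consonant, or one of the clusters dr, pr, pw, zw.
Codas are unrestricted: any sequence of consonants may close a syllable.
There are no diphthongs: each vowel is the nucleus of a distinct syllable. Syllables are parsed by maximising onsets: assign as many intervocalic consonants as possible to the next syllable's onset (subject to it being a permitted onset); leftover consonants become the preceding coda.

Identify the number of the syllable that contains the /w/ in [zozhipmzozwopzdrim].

4

Nuclei (vowels): o, i, o, o, i → 5 syllables.
σ1/σ2 boundary: /zh/; trying suffixes from longest down, /h/ is the first permitted one, so coda /z/ | onset /h/.
σ2/σ3 boundary: cluster /pmz/ — the longest permitted-onset suffix is /z/; onset = /z/, preceding coda = /pm/.
σ3/σ4 boundary: cluster /zw/ — /zw/ is itself a permitted onset, so the whole cluster goes right; preceding coda = ∅.
σ4/σ5 boundary: /pzdr/; trying suffixes from longest down, /dr/ is the first permitted one, so coda /pz/ | onset /dr/.
So the parse is zoz.hipm.zo.zwopz.drim.
The /w/ is in the onset of syllable 4 (/zwopz/).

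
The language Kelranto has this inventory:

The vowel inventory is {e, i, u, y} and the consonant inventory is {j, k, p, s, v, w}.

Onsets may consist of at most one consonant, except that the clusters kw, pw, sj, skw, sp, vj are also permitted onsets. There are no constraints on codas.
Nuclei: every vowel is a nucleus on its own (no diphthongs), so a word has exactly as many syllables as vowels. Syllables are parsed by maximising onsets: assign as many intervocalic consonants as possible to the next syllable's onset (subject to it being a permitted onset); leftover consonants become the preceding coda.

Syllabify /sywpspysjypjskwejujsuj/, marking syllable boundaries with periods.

Nuclei (vowels): y, y, y, e, u, u → 6 syllables.
Between /y/ (V1) and /y/ (V2): /wpsp/; trying suffixes from longest down, /sp/ is the first permitted one, so coda /wp/ | onset /sp/.
Between /y/ (V2) and /y/ (V3): /sj/ is a licit onset in full, so it all attaches to the next syllable.
Between /y/ (V3) and /e/ (V4): cluster /pjskw/ — the longest permitted-onset suffix is /skw/; onset = /skw/, preceding coda = /pj/.
Between /e/ (V4) and /u/ (V5): just /j/ — single C goes to the following onset.
Between /u/ (V5) and /u/ (V6): /js/ — longest licit onset from the right is /s/, leaving /j/ as coda.

sywp.spy.sjypj.skwe.juj.suj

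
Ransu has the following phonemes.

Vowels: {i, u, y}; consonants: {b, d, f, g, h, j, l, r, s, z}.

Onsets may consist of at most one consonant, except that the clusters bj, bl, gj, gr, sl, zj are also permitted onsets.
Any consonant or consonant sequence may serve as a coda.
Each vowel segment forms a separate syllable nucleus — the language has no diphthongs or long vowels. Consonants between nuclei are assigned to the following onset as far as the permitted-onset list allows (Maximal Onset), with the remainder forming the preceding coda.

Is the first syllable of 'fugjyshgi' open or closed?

Nuclei (vowels): u, y, i → 3 syllables.
/u…y/ gap (V1→V2): cluster /gj/ — /gj/ is itself a permitted onset, so the whole cluster goes right; preceding coda = ∅.
/y…i/ gap (V2→V3): /shg/; trying suffixes from longest down, /g/ is the first permitted one, so coda /sh/ | onset /g/.
So the parse is fu.gjysh.gi.
Syllable 1 is /fu/; it ends in its nucleus with no coda, so it is open.

open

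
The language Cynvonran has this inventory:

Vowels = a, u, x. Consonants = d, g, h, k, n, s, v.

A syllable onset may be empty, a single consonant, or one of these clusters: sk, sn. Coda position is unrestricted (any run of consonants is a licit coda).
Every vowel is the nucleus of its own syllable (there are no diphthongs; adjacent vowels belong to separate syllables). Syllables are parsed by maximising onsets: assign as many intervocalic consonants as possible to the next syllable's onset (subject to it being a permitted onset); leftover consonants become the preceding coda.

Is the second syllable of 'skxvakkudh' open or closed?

The vowels are x, a, u — 3 nuclei, so 3 syllables.
V1 /x/ – V2 /a/: just /v/ — single C goes to the following onset.
V2 /a/ – V3 /u/: cluster /kk/ — the longest permitted-onset suffix is /k/; onset = /k/, preceding coda = /k/.
Result: skx.vak.kudh.
Syllable 2 is /vak/ with coda /k/, so it is closed.

closed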